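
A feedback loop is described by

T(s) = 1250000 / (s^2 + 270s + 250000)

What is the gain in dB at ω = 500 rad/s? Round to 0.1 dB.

19.3 dB

At s = jω = j500:
quadratic: (j500)² + 270·j500 + 250000 = 0 + j135000 → |·| ≈ 1.35e+05, ∠ ≈ 90.00°
|T| = 1250000 / 1.35e+05 ≈ 9.2593
Gain = 20 log₁₀(9.2593) ≈ 19.33 dB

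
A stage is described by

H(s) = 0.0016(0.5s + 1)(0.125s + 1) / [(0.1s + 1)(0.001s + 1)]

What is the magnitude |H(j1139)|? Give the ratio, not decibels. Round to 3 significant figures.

0.751

At ω = 1139 rad/s:
zero (1 + j1139·0.5) = 1 + j569.5 → |·| ≈ 569.5, ∠ ≈ 89.90°
zero (1 + j1139·0.125) = 1 + j142.375 → |·| ≈ 142.38, ∠ ≈ 89.60°
pole (1 + j1139·0.1) = 1 + j113.9 → |·| ≈ 113.9, ∠ ≈ 89.50°
pole (1 + j1139·0.001) = 1 + j1.139 → |·| ≈ 1.5157, ∠ ≈ 48.72°
|H| = 0.0016 · 569.5 · 142.38 / (113.9 · 1.5157) ≈ 0.75149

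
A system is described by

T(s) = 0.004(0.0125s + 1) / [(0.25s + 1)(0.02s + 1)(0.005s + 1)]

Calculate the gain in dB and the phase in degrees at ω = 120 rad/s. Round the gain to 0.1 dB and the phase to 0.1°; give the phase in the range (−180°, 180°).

At ω = 120 rad/s:
zero (1 + j120·0.0125) = 1 + j1.5 → |·| ≈ 1.8028, ∠ ≈ 56.31°
pole (1 + j120·0.25) = 1 + j30 → |·| ≈ 30.017, ∠ ≈ 88.09°
pole (1 + j120·0.02) = 1 + j2.4 → |·| ≈ 2.6, ∠ ≈ 67.38°
pole (1 + j120·0.005) = 1 + j0.6 → |·| ≈ 1.1662, ∠ ≈ 30.96°
|T| = 0.004 · 1.8028 / (30.017 · 2.6 · 1.1662) ≈ 7.9231e-05
Gain = 20 log₁₀(7.9231e-05) ≈ -82.02 dB
∠T = (56.31°) − (88.09° + 67.38° + 30.96°) = -130.12°

-82.0 dB, -130.1°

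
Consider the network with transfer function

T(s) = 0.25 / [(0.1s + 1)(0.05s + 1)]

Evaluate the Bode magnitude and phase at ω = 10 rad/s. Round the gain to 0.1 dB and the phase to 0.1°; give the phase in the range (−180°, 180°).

At ω = 10 rad/s:
pole (1 + j10·0.1) = 1 + j1 → |·| ≈ 1.4142, ∠ ≈ 45.00°
pole (1 + j10·0.05) = 1 + j0.5 → |·| ≈ 1.118, ∠ ≈ 26.57°
|T| = 0.25 · 1 / (1.4142 · 1.118) ≈ 0.15812
Gain = 20 log₁₀(0.15812) ≈ -16.02 dB
∠T = (0°) − (45.00° + 26.57°) = -71.57°

-16.0 dB, -71.6°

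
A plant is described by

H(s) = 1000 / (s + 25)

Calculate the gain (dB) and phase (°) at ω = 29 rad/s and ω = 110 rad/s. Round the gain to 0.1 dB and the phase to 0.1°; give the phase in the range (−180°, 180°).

At s = jω = j29:
pole (s+25): 25 + j29 → |·| = √(25²+29²) = √1466 ≈ 38.288, ∠ = arctan(29/25) ≈ 49.24°
|H| = 1000 / 38.288 ≈ 26.118
Gain = 20 log₁₀(26.118) ≈ 28.34 dB
∠H = 0.00° − 49.24° = -49.24°

At s = jω = j110:
pole (s+25): 25 + j110 → |·| = √(25²+110²) = √12725 ≈ 112.81, ∠ = arctan(110/25) ≈ 77.20°
|H| = 1000 / 112.81 ≈ 8.8645
Gain = 20 log₁₀(8.8645) ≈ 18.95 dB
∠H = 0.00° − 77.20° = -77.20°

ω = 29: 28.3 dB, -49.2°; ω = 110: 19.0 dB, -77.2°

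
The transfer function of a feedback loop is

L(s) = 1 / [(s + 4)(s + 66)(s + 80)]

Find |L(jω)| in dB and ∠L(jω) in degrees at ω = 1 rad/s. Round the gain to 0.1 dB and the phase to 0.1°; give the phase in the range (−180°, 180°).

At s = jω = j1:
pole (s+4): 4 + j1 → |·| = √(4²+1²) = √17 ≈ 4.1231, ∠ = arctan(1/4) ≈ 14.04°
pole (s+66): 66 + j1 → |·| = √(66²+1²) = √4357 ≈ 66.008, ∠ = arctan(1/66) ≈ 0.87°
pole (s+80): 80 + j1 → |·| = √(80²+1²) = √6401 ≈ 80.006, ∠ = arctan(1/80) ≈ 0.72°
|L| = 1 / 21774 ≈ 4.5926e-05
Gain = 20 log₁₀(4.5926e-05) ≈ -86.76 dB
∠L = 0.00° − 15.63° = -15.63°

-86.8 dB, -15.6°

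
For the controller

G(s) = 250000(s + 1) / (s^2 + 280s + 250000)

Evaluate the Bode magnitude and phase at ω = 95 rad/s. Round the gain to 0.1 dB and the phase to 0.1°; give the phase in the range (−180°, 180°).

At s = jω = j95:
zero (s+1): 1 + j95 → |·| = √(1²+95²) = √9026 ≈ 95.005, ∠ = arctan(95/1) ≈ 89.40°
quadratic: (j95)² + 280·j95 + 250000 = 240975 + j26600 → |·| ≈ 2.4244e+05, ∠ ≈ 6.30°
|G| = 250000 · 95.005 / 2.4244e+05 ≈ 97.968
Gain = 20 log₁₀(97.968) ≈ 39.82 dB
∠G = 89.40° − 6.30° = 83.10°

39.8 dB, 83.1°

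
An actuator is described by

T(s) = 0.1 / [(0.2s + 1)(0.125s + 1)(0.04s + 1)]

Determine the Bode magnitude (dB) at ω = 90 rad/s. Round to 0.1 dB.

At ω = 90 rad/s:
pole (1 + j90·0.2) = 1 + j18 → |·| ≈ 18.028, ∠ ≈ 86.82°
pole (1 + j90·0.125) = 1 + j11.25 → |·| ≈ 11.294, ∠ ≈ 84.92°
pole (1 + j90·0.04) = 1 + j3.6 → |·| ≈ 3.7363, ∠ ≈ 74.48°
|T| = 0.1 · 1 / (18.028 · 11.294 · 3.7363) ≈ 0.00013145
Gain = 20 log₁₀(0.00013145) ≈ -77.62 dB

-77.6 dB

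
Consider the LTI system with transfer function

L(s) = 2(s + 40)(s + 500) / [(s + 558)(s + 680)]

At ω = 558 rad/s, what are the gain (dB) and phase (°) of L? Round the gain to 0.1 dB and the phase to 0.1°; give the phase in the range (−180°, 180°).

At s = jω = j558:
zero (s+40): 40 + j558 → |·| = √(40²+558²) = √312964 ≈ 559.43, ∠ = arctan(558/40) ≈ 85.90°
zero (s+500): 500 + j558 → |·| = √(500²+558²) = √561364 ≈ 749.24, ∠ = arctan(558/500) ≈ 48.14°
pole (s+558): 558 + j558 → |·| = √(558²+558²) = √622728 ≈ 789.13, ∠ = arctan(558/558) ≈ 45.00°
pole (s+680): 680 + j558 → |·| = √(680²+558²) = √773764 ≈ 879.64, ∠ = arctan(558/680) ≈ 39.37°
|L| = 2 · 4.1915e+05 / 6.9415e+05 ≈ 1.2077
Gain = 20 log₁₀(1.2077) ≈ 1.64 dB
∠L = 134.04° − 84.37° = 49.67°

1.6 dB, 49.7°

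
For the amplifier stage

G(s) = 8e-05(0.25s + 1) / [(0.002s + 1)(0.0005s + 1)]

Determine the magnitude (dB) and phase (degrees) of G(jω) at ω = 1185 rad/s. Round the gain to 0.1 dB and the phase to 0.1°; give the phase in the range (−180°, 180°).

-42.0 dB, -8.0°

At ω = 1185 rad/s:
zero (1 + j1185·0.25) = 1 + j296.25 → |·| ≈ 296.25, ∠ ≈ 89.81°
pole (1 + j1185·0.002) = 1 + j2.37 → |·| ≈ 2.5723, ∠ ≈ 67.12°
pole (1 + j1185·0.0005) = 1 + j0.5925 → |·| ≈ 1.1623, ∠ ≈ 30.65°
|G| = 8e-05 · 296.25 / (2.5723 · 1.1623) ≈ 0.007927
Gain = 20 log₁₀(0.007927) ≈ -42.02 dB
∠G = (89.81°) − (67.12° + 30.65°) = -7.96°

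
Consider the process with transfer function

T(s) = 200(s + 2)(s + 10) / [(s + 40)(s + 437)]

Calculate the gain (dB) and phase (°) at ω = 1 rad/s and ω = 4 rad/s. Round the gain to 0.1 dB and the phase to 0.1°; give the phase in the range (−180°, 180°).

At s = jω = j1:
zero (s+2): 2 + j1 → |·| = √(2²+1²) = √5 ≈ 2.2361, ∠ = arctan(1/2) ≈ 26.57°
zero (s+10): 10 + j1 → |·| = √(10²+1²) = √101 ≈ 10.05, ∠ = arctan(1/10) ≈ 5.71°
pole (s+40): 40 + j1 → |·| = √(40²+1²) = √1601 ≈ 40.012, ∠ = arctan(1/40) ≈ 1.43°
pole (s+437): 437 + j1 → |·| = √(437²+1²) = √190970 ≈ 437, ∠ = arctan(1/437) ≈ 0.13°
|T| = 200 · 22.473 / 17485 ≈ 0.25705
Gain = 20 log₁₀(0.25705) ≈ -11.80 dB
∠T = 32.28° − 1.56° = 30.72°

At s = jω = j4:
zero (s+2): 2 + j4 → |·| = √(2²+4²) = √20 ≈ 4.4721, ∠ = arctan(4/2) ≈ 63.43°
zero (s+10): 10 + j4 → |·| = √(10²+4²) = √116 ≈ 10.77, ∠ = arctan(4/10) ≈ 21.80°
pole (s+40): 40 + j4 → |·| = √(40²+4²) = √1616 ≈ 40.2, ∠ = arctan(4/40) ≈ 5.71°
pole (s+437): 437 + j4 → |·| = √(437²+4²) = √190985 ≈ 437.02, ∠ = arctan(4/437) ≈ 0.52°
|T| = 200 · 48.165 / 17568 ≈ 0.54833
Gain = 20 log₁₀(0.54833) ≈ -5.22 dB
∠T = 85.23° − 6.23° = 79.00°

ω = 1: -11.8 dB, 30.7°; ω = 4: -5.2 dB, 79.0°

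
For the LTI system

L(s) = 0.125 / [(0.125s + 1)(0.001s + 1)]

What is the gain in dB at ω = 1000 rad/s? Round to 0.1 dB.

At ω = 1000 rad/s:
pole (1 + j1000·0.125) = 1 + j125 → |·| ≈ 125, ∠ ≈ 89.54°
pole (1 + j1000·0.001) = 1 + j1 → |·| ≈ 1.4142, ∠ ≈ 45.00°
|L| = 0.125 · 1 / (125 · 1.4142) ≈ 0.00070711
Gain = 20 log₁₀(0.00070711) ≈ -63.01 dB

-63.0 dB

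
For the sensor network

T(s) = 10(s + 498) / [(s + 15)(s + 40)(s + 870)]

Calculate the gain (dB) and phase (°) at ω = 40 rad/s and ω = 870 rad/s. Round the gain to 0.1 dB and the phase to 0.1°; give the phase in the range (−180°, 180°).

ω = 40: -52.5 dB, -112.5°; ω = 870: -99.4 dB, -161.2°

At s = jω = j40:
zero (s+498): 498 + j40 → |·| = √(498²+40²) = √249604 ≈ 499.6, ∠ = arctan(40/498) ≈ 4.59°
pole (s+15): 15 + j40 → |·| = √(15²+40²) = √1825 ≈ 42.72, ∠ = arctan(40/15) ≈ 69.44°
pole (s+40): 40 + j40 → |·| = √(40²+40²) = √3200 ≈ 56.569, ∠ = arctan(40/40) ≈ 45.00°
pole (s+870): 870 + j40 → |·| = √(870²+40²) = √758500 ≈ 870.92, ∠ = arctan(40/870) ≈ 2.63°
|T| = 10 · 499.6 / 2.1047e+06 ≈ 0.0023737
Gain = 20 log₁₀(0.0023737) ≈ -52.49 dB
∠T = 4.59° − 117.07° = -112.48°

At s = jω = j870:
zero (s+498): 498 + j870 → |·| = √(498²+870²) = √1004904 ≈ 1002.4, ∠ = arctan(870/498) ≈ 60.21°
pole (s+15): 15 + j870 → |·| = √(15²+870²) = √757125 ≈ 870.13, ∠ = arctan(870/15) ≈ 89.01°
pole (s+40): 40 + j870 → |·| = √(40²+870²) = √758500 ≈ 870.92, ∠ = arctan(870/40) ≈ 87.37°
pole (s+870): 870 + j870 → |·| = √(870²+870²) = √1513800 ≈ 1230.4, ∠ = arctan(870/870) ≈ 45.00°
|T| = 10 · 1002.4 / 9.3241e+08 ≈ 1.0751e-05
Gain = 20 log₁₀(1.0751e-05) ≈ -99.37 dB
∠T = 60.21° − 221.38° = -161.17°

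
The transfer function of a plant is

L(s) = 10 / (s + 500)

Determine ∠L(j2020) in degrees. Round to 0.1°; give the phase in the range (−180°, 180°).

At s = jω = j2020:
pole (s+500): 500 + j2020 → |·| = √(500²+2020²) = √4330400 ≈ 2081, ∠ = arctan(2020/500) ≈ 76.10°
∠L = 0.00° − 76.10° = -76.10°

-76.1°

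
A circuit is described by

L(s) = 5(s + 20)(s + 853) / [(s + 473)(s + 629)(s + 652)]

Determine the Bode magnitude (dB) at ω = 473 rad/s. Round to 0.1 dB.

-45.3 dB

At s = jω = j473:
zero (s+20): 20 + j473 → |·| = √(20²+473²) = √224129 ≈ 473.42, ∠ = arctan(473/20) ≈ 87.58°
zero (s+853): 853 + j473 → |·| = √(853²+473²) = √951338 ≈ 975.37, ∠ = arctan(473/853) ≈ 29.01°
pole (s+473): 473 + j473 → |·| = √(473²+473²) = √447458 ≈ 668.92, ∠ = arctan(473/473) ≈ 45.00°
pole (s+629): 629 + j473 → |·| = √(629²+473²) = √619370 ≈ 787, ∠ = arctan(473/629) ≈ 36.94°
pole (s+652): 652 + j473 → |·| = √(652²+473²) = √648833 ≈ 805.5, ∠ = arctan(473/652) ≈ 35.96°
|L| = 5 · 4.6176e+05 / 4.2405e+08 ≈ 0.0054446
Gain = 20 log₁₀(0.0054446) ≈ -45.28 dB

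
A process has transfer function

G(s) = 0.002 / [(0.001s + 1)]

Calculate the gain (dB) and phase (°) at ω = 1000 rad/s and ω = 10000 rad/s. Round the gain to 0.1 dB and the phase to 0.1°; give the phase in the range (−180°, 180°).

ω = 1000: -57.0 dB, -45.0°; ω = 10000: -74.0 dB, -84.3°

At ω = 1000 rad/s:
pole (1 + j1000·0.001) = 1 + j1 → |·| ≈ 1.4142, ∠ ≈ 45.00°
|G| = 0.002 · 1 / (1.4142) ≈ 0.0014142
Gain = 20 log₁₀(0.0014142) ≈ -56.99 dB
∠G = (0°) − (45.00°) = -45.00°

At ω = 10000 rad/s:
pole (1 + j10000·0.001) = 1 + j10 → |·| ≈ 10.05, ∠ ≈ 84.29°
|G| = 0.002 · 1 / (10.05) ≈ 0.000199
Gain = 20 log₁₀(0.000199) ≈ -74.02 dB
∠G = (0°) − (84.29°) = -84.29°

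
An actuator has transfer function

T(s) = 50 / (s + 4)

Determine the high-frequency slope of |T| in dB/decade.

Each pole contributes −20 dB/decade at high frequency; each zero contributes +20 dB/decade.
Net: 0 zero(s) − 1 pole(s) → -20 dB/decade.

-20 dB/decade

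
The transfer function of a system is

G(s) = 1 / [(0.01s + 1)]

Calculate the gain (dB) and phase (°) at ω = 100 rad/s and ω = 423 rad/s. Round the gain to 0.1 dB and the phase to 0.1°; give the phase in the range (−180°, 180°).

At ω = 100 rad/s:
pole (1 + j100·0.01) = 1 + j1 → |·| ≈ 1.4142, ∠ ≈ 45.00°
|G| = 1 · 1 / (1.4142) ≈ 0.70711
Gain = 20 log₁₀(0.70711) ≈ -3.01 dB
∠G = (0°) − (45.00°) = -45.00°

At ω = 423 rad/s:
pole (1 + j423·0.01) = 1 + j4.23 → |·| ≈ 4.3466, ∠ ≈ 76.70°
|G| = 1 · 1 / (4.3466) ≈ 0.23006
Gain = 20 log₁₀(0.23006) ≈ -12.76 dB
∠G = (0°) − (76.70°) = -76.70°

ω = 100: -3.0 dB, -45.0°; ω = 423: -12.8 dB, -76.7°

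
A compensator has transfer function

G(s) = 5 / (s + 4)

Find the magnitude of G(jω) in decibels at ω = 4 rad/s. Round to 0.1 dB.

-1.1 dB

Substitute s = j4:
Numerator: 5 = 5 + j0
Denominator: (j4) + 4 = 4 + j4
|N| = √(5² + 0²) ≈ 5, ∠N ≈ 0.00°
|D| = √(4² + 4²) ≈ 5.6569, ∠D ≈ 45.00°
|G| = 5 / 5.6569 ≈ 0.88388
Gain = 20 log₁₀(0.88388) ≈ -1.07 dB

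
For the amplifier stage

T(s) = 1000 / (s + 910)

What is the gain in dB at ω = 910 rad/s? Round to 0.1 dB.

At s = jω = j910:
pole (s+910): 910 + j910 → |·| = √(910²+910²) = √1656200 ≈ 1286.9, ∠ = arctan(910/910) ≈ 45.00°
|T| = 1000 / 1286.9 ≈ 0.77706
Gain = 20 log₁₀(0.77706) ≈ -2.19 dB

-2.2 dB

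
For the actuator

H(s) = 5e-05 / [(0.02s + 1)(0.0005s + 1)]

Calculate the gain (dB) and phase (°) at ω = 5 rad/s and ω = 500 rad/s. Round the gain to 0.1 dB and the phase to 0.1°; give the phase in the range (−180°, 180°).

At ω = 5 rad/s:
pole (1 + j5·0.02) = 1 + j0.1 → |·| ≈ 1.005, ∠ ≈ 5.71°
pole (1 + j5·0.0005) = 1 + j0.0025 → |·| ≈ 1, ∠ ≈ 0.14°
|H| = 5e-05 · 1 / (1.005 · 1) ≈ 4.9751e-05
Gain = 20 log₁₀(4.9751e-05) ≈ -86.06 dB
∠H = (0°) − (5.71° + 0.14°) = -5.85°

At ω = 500 rad/s:
pole (1 + j500·0.02) = 1 + j10 → |·| ≈ 10.05, ∠ ≈ 84.29°
pole (1 + j500·0.0005) = 1 + j0.25 → |·| ≈ 1.0308, ∠ ≈ 14.04°
|H| = 5e-05 · 1 / (10.05 · 1.0308) ≈ 4.8265e-06
Gain = 20 log₁₀(4.8265e-06) ≈ -106.33 dB
∠H = (0°) − (84.29° + 14.04°) = -98.33°

ω = 5: -86.1 dB, -5.9°; ω = 500: -106.3 dB, -98.3°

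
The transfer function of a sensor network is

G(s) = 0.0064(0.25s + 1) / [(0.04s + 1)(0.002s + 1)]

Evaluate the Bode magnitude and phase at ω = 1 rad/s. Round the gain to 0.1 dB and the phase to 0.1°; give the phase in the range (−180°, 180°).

-43.6 dB, 11.6°

At ω = 1 rad/s:
zero (1 + j1·0.25) = 1 + j0.25 → |·| ≈ 1.0308, ∠ ≈ 14.04°
pole (1 + j1·0.04) = 1 + j0.04 → |·| ≈ 1.0008, ∠ ≈ 2.29°
pole (1 + j1·0.002) = 1 + j0.002 → |·| ≈ 1, ∠ ≈ 0.11°
|G| = 0.0064 · 1.0308 / (1.0008 · 1) ≈ 0.0065918
Gain = 20 log₁₀(0.0065918) ≈ -43.62 dB
∠G = (14.04°) − (2.29° + 0.11°) = 11.64°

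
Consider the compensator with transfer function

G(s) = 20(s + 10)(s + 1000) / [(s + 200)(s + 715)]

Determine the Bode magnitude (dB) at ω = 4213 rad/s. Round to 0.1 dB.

At s = jω = j4213:
zero (s+10): 10 + j4213 → |·| = √(10²+4213²) = √17749469 ≈ 4213, ∠ = arctan(4213/10) ≈ 89.86°
zero (s+1000): 1000 + j4213 → |·| = √(1000²+4213²) = √18749369 ≈ 4330.1, ∠ = arctan(4213/1000) ≈ 76.65°
pole (s+200): 200 + j4213 → |·| = √(200²+4213²) = √17789369 ≈ 4217.7, ∠ = arctan(4213/200) ≈ 87.28°
pole (s+715): 715 + j4213 → |·| = √(715²+4213²) = √18260594 ≈ 4273.2, ∠ = arctan(4213/715) ≈ 80.37°
|G| = 20 · 1.8243e+07 / 1.8023e+07 ≈ 20.244
Gain = 20 log₁₀(20.244) ≈ 26.13 dB

26.1 dB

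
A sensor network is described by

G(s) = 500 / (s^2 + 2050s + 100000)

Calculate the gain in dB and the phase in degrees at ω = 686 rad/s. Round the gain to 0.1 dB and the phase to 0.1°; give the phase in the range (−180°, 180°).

-69.3 dB, -104.8°

Substitute s = j686:
Numerator: 500 = 500 + j0
Denominator: (j686)^2 + 2050(j686) + 100000 = -370596 + j1406300
|N| = √(500² + 0²) ≈ 500, ∠N ≈ 0.00°
|D| = √(370596² + 1406300²) ≈ 1.4543e+06, ∠D ≈ 104.76°
|G| = 500 / 1.4543e+06 ≈ 0.00034381
Gain = 20 log₁₀(0.00034381) ≈ -69.27 dB
∠G = 0.00° − 104.76° = -104.76°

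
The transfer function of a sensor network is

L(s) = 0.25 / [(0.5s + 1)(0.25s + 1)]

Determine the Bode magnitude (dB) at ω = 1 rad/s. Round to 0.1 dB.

-13.3 dB

At ω = 1 rad/s:
pole (1 + j1·0.5) = 1 + j0.5 → |·| ≈ 1.118, ∠ ≈ 26.57°
pole (1 + j1·0.25) = 1 + j0.25 → |·| ≈ 1.0308, ∠ ≈ 14.04°
|L| = 0.25 · 1 / (1.118 · 1.0308) ≈ 0.21693
Gain = 20 log₁₀(0.21693) ≈ -13.27 dB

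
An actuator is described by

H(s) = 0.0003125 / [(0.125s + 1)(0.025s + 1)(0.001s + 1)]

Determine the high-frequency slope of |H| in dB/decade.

-60 dB/decade

Each pole contributes −20 dB/decade at high frequency; each zero contributes +20 dB/decade.
Net: 0 zero(s) − 3 pole(s) → -60 dB/decade.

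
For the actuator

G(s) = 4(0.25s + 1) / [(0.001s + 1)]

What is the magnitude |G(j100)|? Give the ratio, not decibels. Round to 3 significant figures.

99.6

At ω = 100 rad/s:
zero (1 + j100·0.25) = 1 + j25 → |·| ≈ 25.02, ∠ ≈ 87.71°
pole (1 + j100·0.001) = 1 + j0.1 → |·| ≈ 1.005, ∠ ≈ 5.71°
|G| = 4 · 25.02 / (1.005) ≈ 99.582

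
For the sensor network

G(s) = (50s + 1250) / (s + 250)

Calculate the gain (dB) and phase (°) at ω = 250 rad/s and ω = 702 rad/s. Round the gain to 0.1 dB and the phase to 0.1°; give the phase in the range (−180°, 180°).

ω = 250: 31.0 dB, 39.3°; ω = 702: 33.5 dB, 17.6°

Substitute s = j250:
Numerator: 50(j250) + 1250 = 1250 + j12500
Denominator: (j250) + 250 = 250 + j250
|N| = √(1250² + 12500²) ≈ 12562, ∠N ≈ 84.29°
|D| = √(250² + 250²) ≈ 353.55, ∠D ≈ 45.00°
|G| = 12562 / 353.55 ≈ 35.531
Gain = 20 log₁₀(35.531) ≈ 31.01 dB
∠G = 84.29° − 45.00° = 39.29°

Substitute s = j702:
Numerator: 50(j702) + 1250 = 1250 + j35100
Denominator: (j702) + 250 = 250 + j702
|N| = √(1250² + 35100²) ≈ 35122, ∠N ≈ 87.96°
|D| = √(250² + 702²) ≈ 745.19, ∠D ≈ 70.40°
|G| = 35122 / 745.19 ≈ 47.132
Gain = 20 log₁₀(47.132) ≈ 33.47 dB
∠G = 87.96° − 70.40° = 17.56°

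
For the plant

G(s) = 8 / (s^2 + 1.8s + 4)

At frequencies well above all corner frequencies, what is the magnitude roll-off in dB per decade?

-40 dB/decade

Each pole contributes −20 dB/decade at high frequency; each zero contributes +20 dB/decade.
Net: 0 zero(s) − 2 pole(s) → -40 dB/decade.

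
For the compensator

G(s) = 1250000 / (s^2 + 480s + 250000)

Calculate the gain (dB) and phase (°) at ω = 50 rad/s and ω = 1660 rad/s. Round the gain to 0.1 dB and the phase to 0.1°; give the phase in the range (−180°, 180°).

ω = 50: 14.0 dB, -5.5°; ω = 1660: -6.5 dB, -162.4°

At s = jω = j50:
quadratic: (j50)² + 480·j50 + 250000 = 247500 + j24000 → |·| ≈ 2.4866e+05, ∠ ≈ 5.54°
|G| = 1250000 / 2.4866e+05 ≈ 5.0269
Gain = 20 log₁₀(5.0269) ≈ 14.03 dB
∠G = 0.00° − 5.54° = -5.54°

At s = jω = j1660:
quadratic: (j1660)² + 480·j1660 + 250000 = -2505600 + j796800 → |·| ≈ 2.6292e+06, ∠ ≈ 162.36°
|G| = 1250000 / 2.6292e+06 ≈ 0.47543
Gain = 20 log₁₀(0.47543) ≈ -6.46 dB
∠G = 0.00° − 162.36° = -162.36°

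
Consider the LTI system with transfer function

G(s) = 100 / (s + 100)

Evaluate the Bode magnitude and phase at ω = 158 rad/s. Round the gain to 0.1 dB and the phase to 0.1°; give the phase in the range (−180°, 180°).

At s = jω = j158:
pole (s+100): 100 + j158 → |·| = √(100²+158²) = √34964 ≈ 186.99, ∠ = arctan(158/100) ≈ 57.67°
|G| = 100 / 186.99 ≈ 0.53479
Gain = 20 log₁₀(0.53479) ≈ -5.44 dB
∠G = 0.00° − 57.67° = -57.67°

-5.4 dB, -57.7°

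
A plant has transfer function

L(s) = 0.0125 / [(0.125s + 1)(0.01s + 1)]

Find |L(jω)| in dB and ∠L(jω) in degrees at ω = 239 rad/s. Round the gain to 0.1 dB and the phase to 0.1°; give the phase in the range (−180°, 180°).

-75.8 dB, -155.4°

At ω = 239 rad/s:
pole (1 + j239·0.125) = 1 + j29.875 → |·| ≈ 29.892, ∠ ≈ 88.08°
pole (1 + j239·0.01) = 1 + j2.39 → |·| ≈ 2.5908, ∠ ≈ 67.30°
|L| = 0.0125 · 1 / (29.892 · 2.5908) ≈ 0.00016141
Gain = 20 log₁₀(0.00016141) ≈ -75.84 dB
∠L = (0°) − (88.08° + 67.30°) = -155.38°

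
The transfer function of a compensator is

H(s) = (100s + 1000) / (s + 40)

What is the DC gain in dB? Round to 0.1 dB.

28.0 dB

H(0) = 1000 / 40 = 25
20 log₁₀(25) ≈ 27.96 dB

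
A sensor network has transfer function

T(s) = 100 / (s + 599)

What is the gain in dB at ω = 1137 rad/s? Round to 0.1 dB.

-22.2 dB

Substitute s = j1137:
Numerator: 100 = 100 + j0
Denominator: (j1137) + 599 = 599 + j1137
|N| = √(100² + 0²) ≈ 100, ∠N ≈ 0.00°
|D| = √(599² + 1137²) ≈ 1285.1, ∠D ≈ 62.22°
|T| = 100 / 1285.1 ≈ 0.077815
Gain = 20 log₁₀(0.077815) ≈ -22.18 dB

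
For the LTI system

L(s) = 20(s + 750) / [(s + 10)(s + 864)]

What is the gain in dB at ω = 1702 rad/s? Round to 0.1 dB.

-38.8 dB

At s = jω = j1702:
zero (s+750): 750 + j1702 → |·| = √(750²+1702²) = √3459304 ≈ 1859.9, ∠ = arctan(1702/750) ≈ 66.22°
pole (s+10): 10 + j1702 → |·| = √(10²+1702²) = √2896904 ≈ 1702, ∠ = arctan(1702/10) ≈ 89.66°
pole (s+864): 864 + j1702 → |·| = √(864²+1702²) = √3643300 ≈ 1908.7, ∠ = arctan(1702/864) ≈ 63.09°
|L| = 20 · 1859.9 / 3.2486e+06 ≈ 0.01145
Gain = 20 log₁₀(0.01145) ≈ -38.82 dB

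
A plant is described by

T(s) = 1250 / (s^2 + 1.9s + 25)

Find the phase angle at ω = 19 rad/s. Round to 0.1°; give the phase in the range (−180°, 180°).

-173.9°

At s = jω = j19:
quadratic: (j19)² + 1.9·j19 + 25 = -336 + j36.1 → |·| ≈ 337.93, ∠ ≈ 173.87°
∠T = 0.00° − 173.87° = -173.87°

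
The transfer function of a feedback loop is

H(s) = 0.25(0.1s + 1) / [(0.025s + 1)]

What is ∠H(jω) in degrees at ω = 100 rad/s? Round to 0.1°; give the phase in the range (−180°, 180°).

At ω = 100 rad/s:
zero (1 + j100·0.1) = 1 + j10 → |·| ≈ 10.05, ∠ ≈ 84.29°
pole (1 + j100·0.025) = 1 + j2.5 → |·| ≈ 2.6926, ∠ ≈ 68.20°
∠H = (84.29°) − (68.20°) = 16.09°

16.1°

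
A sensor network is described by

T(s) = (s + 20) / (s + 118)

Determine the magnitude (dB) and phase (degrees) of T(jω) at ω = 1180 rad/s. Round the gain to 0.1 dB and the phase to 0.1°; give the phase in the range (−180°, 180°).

-0.0 dB, 4.7°

Substitute s = j1180:
Numerator: (j1180) + 20 = 20 + j1180
Denominator: (j1180) + 118 = 118 + j1180
|N| = √(20² + 1180²) ≈ 1180.2, ∠N ≈ 89.03°
|D| = √(118² + 1180²) ≈ 1185.9, ∠D ≈ 84.29°
|T| = 1180.2 / 1185.9 ≈ 0.99519
Gain = 20 log₁₀(0.99519) ≈ -0.04 dB
∠T = 89.03° − 84.29° = 4.74°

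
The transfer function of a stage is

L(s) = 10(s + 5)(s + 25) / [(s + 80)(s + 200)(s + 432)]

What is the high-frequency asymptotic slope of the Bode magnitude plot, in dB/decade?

Each pole contributes −20 dB/decade at high frequency; each zero contributes +20 dB/decade.
Net: 2 zero(s) − 3 pole(s) → -20 dB/decade.

-20 dB/decade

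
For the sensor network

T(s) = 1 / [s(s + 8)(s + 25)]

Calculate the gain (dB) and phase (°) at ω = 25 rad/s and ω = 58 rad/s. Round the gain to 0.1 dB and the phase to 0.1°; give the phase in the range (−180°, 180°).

At s = jω = j25:
pole (s+8): 8 + j25 → |·| = √(8²+25²) = √689 ≈ 26.249, ∠ = arctan(25/8) ≈ 72.26°
pole (s+25): 25 + j25 → |·| = √(25²+25²) = √1250 ≈ 35.355, ∠ = arctan(25/25) ≈ 45.00°
pole at origin: |s| = 25, ∠ = 90.00° (in denominator)
|T| = 1 / 23201 ≈ 4.3102e-05
Gain = 20 log₁₀(4.3102e-05) ≈ -87.31 dB
∠T = 0.00° − 207.26° = -207.26° ≡ 152.74° (principal value)

At s = jω = j58:
pole (s+8): 8 + j58 → |·| = √(8²+58²) = √3428 ≈ 58.549, ∠ = arctan(58/8) ≈ 82.15°
pole (s+25): 25 + j58 → |·| = √(25²+58²) = √3989 ≈ 63.159, ∠ = arctan(58/25) ≈ 66.68°
pole at origin: |s| = 58, ∠ = 90.00° (in denominator)
|T| = 1 / 2.1448e+05 ≈ 4.6624e-06
Gain = 20 log₁₀(4.6624e-06) ≈ -106.63 dB
∠T = 0.00° − 238.83° = -238.83° ≡ 121.17° (principal value)

ω = 25: -87.3 dB, 152.7°; ω = 58: -106.6 dB, 121.2°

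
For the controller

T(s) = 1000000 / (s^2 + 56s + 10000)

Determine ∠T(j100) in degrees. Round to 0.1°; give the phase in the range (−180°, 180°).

-90.0°

At s = jω = j100:
quadratic: (j100)² + 56·j100 + 10000 = 0 + j5600 → |·| ≈ 5600, ∠ ≈ 90.00°
∠T = 0.00° − 90.00° = -90.00°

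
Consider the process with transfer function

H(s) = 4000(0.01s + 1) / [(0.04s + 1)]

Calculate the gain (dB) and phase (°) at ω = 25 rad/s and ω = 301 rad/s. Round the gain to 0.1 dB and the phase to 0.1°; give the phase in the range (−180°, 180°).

At ω = 25 rad/s:
zero (1 + j25·0.01) = 1 + j0.25 → |·| ≈ 1.0308, ∠ ≈ 14.04°
pole (1 + j25·0.04) = 1 + j1 → |·| ≈ 1.4142, ∠ ≈ 45.00°
|H| = 4000 · 1.0308 / (1.4142) ≈ 2915.6
Gain = 20 log₁₀(2915.6) ≈ 69.29 dB
∠H = (14.04°) − (45.00°) = -30.96°

At ω = 301 rad/s:
zero (1 + j301·0.01) = 1 + j3.01 → |·| ≈ 3.1718, ∠ ≈ 71.62°
pole (1 + j301·0.04) = 1 + j12.04 → |·| ≈ 12.081, ∠ ≈ 85.25°
|H| = 4000 · 3.1718 / (12.081) ≈ 1050.2
Gain = 20 log₁₀(1050.2) ≈ 60.43 dB
∠H = (71.62°) − (85.25°) = -13.63°

ω = 25: 69.3 dB, -31.0°; ω = 301: 60.4 dB, -13.6°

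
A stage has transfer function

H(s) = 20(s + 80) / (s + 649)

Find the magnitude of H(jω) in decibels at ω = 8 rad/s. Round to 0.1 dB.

7.9 dB

At s = jω = j8:
zero (s+80): 80 + j8 → |·| = √(80²+8²) = √6464 ≈ 80.399, ∠ = arctan(8/80) ≈ 5.71°
pole (s+649): 649 + j8 → |·| = √(649²+8²) = √421265 ≈ 649.05, ∠ = arctan(8/649) ≈ 0.71°
|H| = 20 · 80.399 / 649.05 ≈ 2.4774
Gain = 20 log₁₀(2.4774) ≈ 7.88 dB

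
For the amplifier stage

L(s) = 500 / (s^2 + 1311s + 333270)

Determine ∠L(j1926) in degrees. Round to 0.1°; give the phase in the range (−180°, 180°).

Substitute s = j1926:
Numerator: 500 = 500 + j0
Denominator: (j1926)^2 + 1311(j1926) + 333270 = -3376206 + j2524986
|N| = √(500² + 0²) ≈ 500, ∠N ≈ 0.00°
|D| = √(3376206² + 2524986²) ≈ 4.216e+06, ∠D ≈ 143.21°
∠L = 0.00° − 143.21° = -143.21°

-143.2°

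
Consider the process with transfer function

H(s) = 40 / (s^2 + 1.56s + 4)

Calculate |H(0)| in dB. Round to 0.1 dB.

H(0) = 40 / 4 = 10
20 log₁₀(10) ≈ 20.00 dB

20.0 dB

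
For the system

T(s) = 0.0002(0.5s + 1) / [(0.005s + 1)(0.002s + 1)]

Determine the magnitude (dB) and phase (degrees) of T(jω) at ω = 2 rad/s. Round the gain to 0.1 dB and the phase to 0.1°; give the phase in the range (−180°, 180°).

-71.0 dB, 44.2°

At ω = 2 rad/s:
zero (1 + j2·0.5) = 1 + j1 → |·| ≈ 1.4142, ∠ ≈ 45.00°
pole (1 + j2·0.005) = 1 + j0.01 → |·| ≈ 1, ∠ ≈ 0.57°
pole (1 + j2·0.002) = 1 + j0.004 → |·| ≈ 1, ∠ ≈ 0.23°
|T| = 0.0002 · 1.4142 / (1 · 1) ≈ 0.00028284
Gain = 20 log₁₀(0.00028284) ≈ -70.97 dB
∠T = (45.00°) − (0.57° + 0.23°) = 44.20°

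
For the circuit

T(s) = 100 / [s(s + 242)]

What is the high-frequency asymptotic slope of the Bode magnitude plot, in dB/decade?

Each pole contributes −20 dB/decade at high frequency; each zero contributes +20 dB/decade.
Net: 0 zero(s) − 2 pole(s) → -40 dB/decade.

-40 dB/decade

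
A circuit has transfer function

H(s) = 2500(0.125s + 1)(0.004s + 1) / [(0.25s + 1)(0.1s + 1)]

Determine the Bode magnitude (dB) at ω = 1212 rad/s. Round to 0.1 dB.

34.2 dB

At ω = 1212 rad/s:
zero (1 + j1212·0.125) = 1 + j151.5 → |·| ≈ 151.5, ∠ ≈ 89.62°
zero (1 + j1212·0.004) = 1 + j4.848 → |·| ≈ 4.9501, ∠ ≈ 78.35°
pole (1 + j1212·0.25) = 1 + j303 → |·| ≈ 303, ∠ ≈ 89.81°
pole (1 + j1212·0.1) = 1 + j121.2 → |·| ≈ 121.2, ∠ ≈ 89.53°
|H| = 2500 · 151.5 · 4.9501 / (303 · 121.2) ≈ 51.053
Gain = 20 log₁₀(51.053) ≈ 34.16 dB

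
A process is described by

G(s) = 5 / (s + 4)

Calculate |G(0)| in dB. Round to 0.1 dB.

1.9 dB

G(0) = 5 / (4) = 1.25
20 log₁₀(1.25) ≈ 1.94 dB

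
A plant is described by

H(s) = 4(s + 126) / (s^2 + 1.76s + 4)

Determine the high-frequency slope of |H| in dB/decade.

-20 dB/decade

Each pole contributes −20 dB/decade at high frequency; each zero contributes +20 dB/decade.
Net: 1 zero(s) − 2 pole(s) → -20 dB/decade.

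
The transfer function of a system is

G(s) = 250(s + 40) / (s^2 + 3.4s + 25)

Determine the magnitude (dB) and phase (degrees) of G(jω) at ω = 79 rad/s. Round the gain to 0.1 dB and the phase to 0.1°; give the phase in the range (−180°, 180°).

11.0 dB, -114.4°

At s = jω = j79:
zero (s+40): 40 + j79 → |·| = √(40²+79²) = √7841 ≈ 88.549, ∠ = arctan(79/40) ≈ 63.15°
quadratic: (j79)² + 3.4·j79 + 25 = -6216 + j268.6 → |·| ≈ 6221.8, ∠ ≈ 177.53°
|G| = 250 · 88.549 / 6221.8 ≈ 3.558
Gain = 20 log₁₀(3.558) ≈ 11.02 dB
∠G = 63.15° − 177.53° = -114.38°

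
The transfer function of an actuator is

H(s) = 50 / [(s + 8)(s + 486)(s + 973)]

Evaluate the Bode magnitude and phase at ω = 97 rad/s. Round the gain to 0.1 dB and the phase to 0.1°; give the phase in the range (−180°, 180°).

At s = jω = j97:
pole (s+8): 8 + j97 → |·| = √(8²+97²) = √9473 ≈ 97.329, ∠ = arctan(97/8) ≈ 85.29°
pole (s+486): 486 + j97 → |·| = √(486²+97²) = √245605 ≈ 495.59, ∠ = arctan(97/486) ≈ 11.29°
pole (s+973): 973 + j97 → |·| = √(973²+97²) = √956138 ≈ 977.82, ∠ = arctan(97/973) ≈ 5.69°
|H| = 50 / 4.7165e+07 ≈ 1.0601e-06
Gain = 20 log₁₀(1.0601e-06) ≈ -119.49 dB
∠H = 0.00° − 102.27° = -102.27°

-119.5 dB, -102.3°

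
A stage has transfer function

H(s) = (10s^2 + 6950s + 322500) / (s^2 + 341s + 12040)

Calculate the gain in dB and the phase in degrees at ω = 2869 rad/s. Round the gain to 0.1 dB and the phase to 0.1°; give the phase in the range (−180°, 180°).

Substitute s = j2869:
Numerator: 10(j2869)^2 + 6950(j2869) + 322500 = -81989110 + j19939550
Denominator: (j2869)^2 + 341(j2869) + 12040 = -8219121 + j978329
|N| = √(81989110² + 19939550²) ≈ 8.4379e+07, ∠N ≈ 166.33°
|D| = √(8219121² + 978329²) ≈ 8.2771e+06, ∠D ≈ 173.21°
|H| = 8.4379e+07 / 8.2771e+06 ≈ 10.194
Gain = 20 log₁₀(10.194) ≈ 20.17 dB
∠H = 166.33° − 173.21° = -6.88°

20.2 dB, -6.9°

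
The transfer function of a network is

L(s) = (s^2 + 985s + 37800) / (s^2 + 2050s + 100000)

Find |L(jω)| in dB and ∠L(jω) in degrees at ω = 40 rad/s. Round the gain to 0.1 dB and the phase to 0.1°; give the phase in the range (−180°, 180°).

Substitute s = j40:
Numerator: (j40)^2 + 985(j40) + 37800 = 36200 + j39400
Denominator: (j40)^2 + 2050(j40) + 100000 = 98400 + j82000
|N| = √(36200² + 39400²) ≈ 53505, ∠N ≈ 47.42°
|D| = √(98400² + 82000²) ≈ 1.2809e+05, ∠D ≈ 39.81°
|L| = 53505 / 1.2809e+05 ≈ 0.41771
Gain = 20 log₁₀(0.41771) ≈ -7.58 dB
∠L = 47.42° − 39.81° = 7.61°

-7.6 dB, 7.6°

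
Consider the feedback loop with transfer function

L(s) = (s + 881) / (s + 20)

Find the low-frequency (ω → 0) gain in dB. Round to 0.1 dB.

L(0) = 1·881 / (20) = 44.05
20 log₁₀(44.05) ≈ 32.88 dB

32.9 dB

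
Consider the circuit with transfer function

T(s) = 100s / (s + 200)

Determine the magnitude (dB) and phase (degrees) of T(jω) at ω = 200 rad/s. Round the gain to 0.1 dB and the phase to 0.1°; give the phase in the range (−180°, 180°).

37.0 dB, 45.0°

At s = jω = j200:
zero at origin: s = j200 → |·| = 200, ∠ = 90.00°
pole (s+200): 200 + j200 → |·| = √(200²+200²) = √80000 ≈ 282.84, ∠ = arctan(200/200) ≈ 45.00°
|T| = 100 · 200 / 282.84 ≈ 70.711
Gain = 20 log₁₀(70.711) ≈ 36.99 dB
∠T = 90.00° − 45.00° = 45.00°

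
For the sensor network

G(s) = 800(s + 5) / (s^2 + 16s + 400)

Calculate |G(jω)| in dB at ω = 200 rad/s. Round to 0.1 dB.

12.1 dB

At s = jω = j200:
zero (s+5): 5 + j200 → |·| = √(5²+200²) = √40025 ≈ 200.06, ∠ = arctan(200/5) ≈ 88.57°
quadratic: (j200)² + 16·j200 + 400 = -39600 + j3200 → |·| ≈ 39729, ∠ ≈ 175.38°
|G| = 800 · 200.06 / 39729 ≈ 4.0285
Gain = 20 log₁₀(4.0285) ≈ 12.10 dB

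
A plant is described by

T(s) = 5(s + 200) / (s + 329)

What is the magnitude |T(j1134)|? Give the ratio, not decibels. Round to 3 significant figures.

At s = jω = j1134:
zero (s+200): 200 + j1134 → |·| = √(200²+1134²) = √1325956 ≈ 1151.5, ∠ = arctan(1134/200) ≈ 80.00°
pole (s+329): 329 + j1134 → |·| = √(329²+1134²) = √1394197 ≈ 1180.8, ∠ = arctan(1134/329) ≈ 73.82°
|T| = 5 · 1151.5 / 1180.8 ≈ 4.8759

4.88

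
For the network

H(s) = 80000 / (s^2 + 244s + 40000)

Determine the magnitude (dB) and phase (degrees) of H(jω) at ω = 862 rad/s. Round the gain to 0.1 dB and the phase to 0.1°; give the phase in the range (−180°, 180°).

-19.3 dB, -163.3°

At s = jω = j862:
quadratic: (j862)² + 244·j862 + 40000 = -703044 + j210328 → |·| ≈ 7.3383e+05, ∠ ≈ 163.34°
|H| = 80000 / 7.3383e+05 ≈ 0.10902
Gain = 20 log₁₀(0.10902) ≈ -19.25 dB
∠H = 0.00° − 163.34° = -163.34°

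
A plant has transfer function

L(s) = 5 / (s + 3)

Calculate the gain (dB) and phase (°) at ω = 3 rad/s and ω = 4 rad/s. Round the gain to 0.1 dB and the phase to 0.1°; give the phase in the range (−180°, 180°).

Substitute s = j3:
Numerator: 5 = 5 + j0
Denominator: (j3) + 3 = 3 + j3
|N| = √(5² + 0²) ≈ 5, ∠N ≈ 0.00°
|D| = √(3² + 3²) ≈ 4.2426, ∠D ≈ 45.00°
|L| = 5 / 4.2426 ≈ 1.1785
Gain = 20 log₁₀(1.1785) ≈ 1.43 dB
∠L = 0.00° − 45.00° = -45.00°

Substitute s = j4:
Numerator: 5 = 5 + j0
Denominator: (j4) + 3 = 3 + j4
|N| = √(5² + 0²) ≈ 5, ∠N ≈ 0.00°
|D| = √(3² + 4²) ≈ 5, ∠D ≈ 53.13°
|L| = 5 / 5 ≈ 1
Gain = 20 log₁₀(1) ≈ 0.00 dB
∠L = 0.00° − 53.13° = -53.13°

ω = 3: 1.4 dB, -45.0°; ω = 4: 0.0 dB, -53.1°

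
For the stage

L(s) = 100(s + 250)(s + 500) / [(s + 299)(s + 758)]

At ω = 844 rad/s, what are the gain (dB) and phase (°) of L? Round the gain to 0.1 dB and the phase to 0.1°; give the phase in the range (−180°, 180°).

At s = jω = j844:
zero (s+250): 250 + j844 → |·| = √(250²+844²) = √774836 ≈ 880.25, ∠ = arctan(844/250) ≈ 73.50°
zero (s+500): 500 + j844 → |·| = √(500²+844²) = √962336 ≈ 980.99, ∠ = arctan(844/500) ≈ 59.36°
pole (s+299): 299 + j844 → |·| = √(299²+844²) = √801737 ≈ 895.4, ∠ = arctan(844/299) ≈ 70.49°
pole (s+758): 758 + j844 → |·| = √(758²+844²) = √1286900 ≈ 1134.4, ∠ = arctan(844/758) ≈ 48.07°
|L| = 100 · 8.6352e+05 / 1.0157e+06 ≈ 85.017
Gain = 20 log₁₀(85.017) ≈ 38.59 dB
∠L = 132.86° − 118.56° = 14.30°

38.6 dB, 14.3°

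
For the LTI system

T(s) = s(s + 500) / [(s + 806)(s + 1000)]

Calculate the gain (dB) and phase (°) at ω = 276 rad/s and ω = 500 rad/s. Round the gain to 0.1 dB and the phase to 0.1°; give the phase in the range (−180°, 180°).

At s = jω = j276:
zero (s+500): 500 + j276 → |·| = √(500²+276²) = √326176 ≈ 571.12, ∠ = arctan(276/500) ≈ 28.90°
zero at origin: s = j276 → |·| = 276, ∠ = 90.00°
pole (s+806): 806 + j276 → |·| = √(806²+276²) = √725812 ≈ 851.95, ∠ = arctan(276/806) ≈ 18.90°
pole (s+1000): 1000 + j276 → |·| = √(1000²+276²) = √1076176 ≈ 1037.4, ∠ = arctan(276/1000) ≈ 15.43°
|T| = 1 · 1.5763e+05 / 8.8381e+05 ≈ 0.17835
Gain = 20 log₁₀(0.17835) ≈ -14.97 dB
∠T = 118.90° − 34.33° = 84.57°

At s = jω = j500:
zero (s+500): 500 + j500 → |·| = √(500²+500²) = √500000 ≈ 707.11, ∠ = arctan(500/500) ≈ 45.00°
zero at origin: s = j500 → |·| = 500, ∠ = 90.00°
pole (s+806): 806 + j500 → |·| = √(806²+500²) = √899636 ≈ 948.49, ∠ = arctan(500/806) ≈ 31.81°
pole (s+1000): 1000 + j500 → |·| = √(1000²+500²) = √1250000 ≈ 1118, ∠ = arctan(500/1000) ≈ 26.57°
|T| = 1 · 3.5356e+05 / 1.0604e+06 ≈ 0.33342
Gain = 20 log₁₀(0.33342) ≈ -9.54 dB
∠T = 135.00° − 58.38° = 76.62°

ω = 276: -15.0 dB, 84.6°; ω = 500: -9.5 dB, 76.6°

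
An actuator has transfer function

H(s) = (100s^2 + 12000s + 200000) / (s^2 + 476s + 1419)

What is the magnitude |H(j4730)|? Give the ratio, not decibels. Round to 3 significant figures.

99.5

Substitute s = j4730:
Numerator: 100(j4730)^2 + 12000(j4730) + 200000 = -2237090000 + j56760000
Denominator: (j4730)^2 + 476(j4730) + 1419 = -22371481 + j2251480
|N| = √(2237090000² + 56760000²) ≈ 2.2378e+09, ∠N ≈ 178.55°
|D| = √(22371481² + 2251480²) ≈ 2.2484e+07, ∠D ≈ 174.25°
|H| = 2.2378e+09 / 2.2484e+07 ≈ 99.529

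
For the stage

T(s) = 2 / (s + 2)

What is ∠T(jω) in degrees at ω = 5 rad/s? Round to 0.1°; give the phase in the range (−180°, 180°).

Substitute s = j5:
Numerator: 2 = 2 + j0
Denominator: (j5) + 2 = 2 + j5
|N| = √(2² + 0²) ≈ 2, ∠N ≈ 0.00°
|D| = √(2² + 5²) ≈ 5.3852, ∠D ≈ 68.20°
∠T = 0.00° − 68.20° = -68.20°

-68.2°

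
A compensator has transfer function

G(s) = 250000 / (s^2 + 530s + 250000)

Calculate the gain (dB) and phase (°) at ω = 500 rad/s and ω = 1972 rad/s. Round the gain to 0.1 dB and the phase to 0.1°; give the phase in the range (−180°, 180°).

ω = 500: -0.5 dB, -90.0°; ω = 1972: -23.6 dB, -164.0°

At s = jω = j500:
quadratic: (j500)² + 530·j500 + 250000 = 0 + j265000 → |·| ≈ 2.65e+05, ∠ ≈ 90.00°
|G| = 250000 / 2.65e+05 ≈ 0.9434
Gain = 20 log₁₀(0.9434) ≈ -0.51 dB
∠G = 0.00° − 90.00° = -90.00°

At s = jω = j1972:
quadratic: (j1972)² + 530·j1972 + 250000 = -3638784 + j1045160 → |·| ≈ 3.7859e+06, ∠ ≈ 163.97°
|G| = 250000 / 3.7859e+06 ≈ 0.066034
Gain = 20 log₁₀(0.066034) ≈ -23.60 dB
∠G = 0.00° − 163.97° = -163.97°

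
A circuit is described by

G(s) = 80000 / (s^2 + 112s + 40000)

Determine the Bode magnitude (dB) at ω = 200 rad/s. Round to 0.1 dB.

At s = jω = j200:
quadratic: (j200)² + 112·j200 + 40000 = 0 + j22400 → |·| ≈ 22400, ∠ ≈ 90.00°
|G| = 80000 / 22400 ≈ 3.5714
Gain = 20 log₁₀(3.5714) ≈ 11.06 dB

11.1 dB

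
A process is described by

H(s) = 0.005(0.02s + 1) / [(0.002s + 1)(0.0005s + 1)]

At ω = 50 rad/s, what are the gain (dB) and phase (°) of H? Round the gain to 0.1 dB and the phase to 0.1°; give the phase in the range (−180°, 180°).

At ω = 50 rad/s:
zero (1 + j50·0.02) = 1 + j1 → |·| ≈ 1.4142, ∠ ≈ 45.00°
pole (1 + j50·0.002) = 1 + j0.1 → |·| ≈ 1.005, ∠ ≈ 5.71°
pole (1 + j50·0.0005) = 1 + j0.025 → |·| ≈ 1.0003, ∠ ≈ 1.43°
|H| = 0.005 · 1.4142 / (1.005 · 1.0003) ≈ 0.0070337
Gain = 20 log₁₀(0.0070337) ≈ -43.06 dB
∠H = (45.00°) − (5.71° + 1.43°) = 37.86°

-43.1 dB, 37.9°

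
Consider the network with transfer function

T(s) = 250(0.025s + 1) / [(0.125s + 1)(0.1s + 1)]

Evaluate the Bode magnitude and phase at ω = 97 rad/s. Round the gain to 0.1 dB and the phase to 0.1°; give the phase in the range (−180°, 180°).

14.9 dB, -101.8°

At ω = 97 rad/s:
zero (1 + j97·0.025) = 1 + j2.425 → |·| ≈ 2.6231, ∠ ≈ 67.59°
pole (1 + j97·0.125) = 1 + j12.125 → |·| ≈ 12.166, ∠ ≈ 85.29°
pole (1 + j97·0.1) = 1 + j9.7 → |·| ≈ 9.7514, ∠ ≈ 84.11°
|T| = 250 · 2.6231 / (12.166 · 9.7514) ≈ 5.5276
Gain = 20 log₁₀(5.5276) ≈ 14.85 dB
∠T = (67.59°) − (85.29° + 84.11°) = -101.81°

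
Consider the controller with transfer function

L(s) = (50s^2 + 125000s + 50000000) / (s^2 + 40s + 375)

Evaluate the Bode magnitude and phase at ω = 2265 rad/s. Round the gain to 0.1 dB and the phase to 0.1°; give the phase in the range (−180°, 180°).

36.7 dB, -52.9°

Substitute s = j2265:
Numerator: 50(j2265)^2 + 125000(j2265) + 50000000 = -206511250 + j283125000
Denominator: (j2265)^2 + 40(j2265) + 375 = -5129850 + j90600
|N| = √(206511250² + 283125000²) ≈ 3.5044e+08, ∠N ≈ 126.11°
|D| = √(5129850² + 90600²) ≈ 5.1306e+06, ∠D ≈ 178.99°
|L| = 3.5044e+08 / 5.1306e+06 ≈ 68.304
Gain = 20 log₁₀(68.304) ≈ 36.69 dB
∠L = 126.11° − 178.99° = -52.88°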